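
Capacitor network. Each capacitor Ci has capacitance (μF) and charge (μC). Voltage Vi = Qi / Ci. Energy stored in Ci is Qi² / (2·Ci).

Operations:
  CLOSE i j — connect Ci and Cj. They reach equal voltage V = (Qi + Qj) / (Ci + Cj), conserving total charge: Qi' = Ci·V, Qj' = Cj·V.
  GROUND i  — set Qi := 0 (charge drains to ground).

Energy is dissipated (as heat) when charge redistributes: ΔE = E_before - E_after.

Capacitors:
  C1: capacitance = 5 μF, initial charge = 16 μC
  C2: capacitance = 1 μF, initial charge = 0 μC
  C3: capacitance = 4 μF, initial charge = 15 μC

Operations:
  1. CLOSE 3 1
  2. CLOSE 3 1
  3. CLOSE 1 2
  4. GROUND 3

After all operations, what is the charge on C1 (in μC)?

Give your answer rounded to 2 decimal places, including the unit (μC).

Answer: 14.35 μC

Derivation:
Initial: C1(5μF, Q=16μC, V=3.20V), C2(1μF, Q=0μC, V=0.00V), C3(4μF, Q=15μC, V=3.75V)
Op 1: CLOSE 3-1: Q_total=31.00, C_total=9.00, V=3.44; Q3=13.78, Q1=17.22; dissipated=0.336
Op 2: CLOSE 3-1: Q_total=31.00, C_total=9.00, V=3.44; Q3=13.78, Q1=17.22; dissipated=0.000
Op 3: CLOSE 1-2: Q_total=17.22, C_total=6.00, V=2.87; Q1=14.35, Q2=2.87; dissipated=4.943
Op 4: GROUND 3: Q3=0; energy lost=23.728
Final charges: Q1=14.35, Q2=2.87, Q3=0.00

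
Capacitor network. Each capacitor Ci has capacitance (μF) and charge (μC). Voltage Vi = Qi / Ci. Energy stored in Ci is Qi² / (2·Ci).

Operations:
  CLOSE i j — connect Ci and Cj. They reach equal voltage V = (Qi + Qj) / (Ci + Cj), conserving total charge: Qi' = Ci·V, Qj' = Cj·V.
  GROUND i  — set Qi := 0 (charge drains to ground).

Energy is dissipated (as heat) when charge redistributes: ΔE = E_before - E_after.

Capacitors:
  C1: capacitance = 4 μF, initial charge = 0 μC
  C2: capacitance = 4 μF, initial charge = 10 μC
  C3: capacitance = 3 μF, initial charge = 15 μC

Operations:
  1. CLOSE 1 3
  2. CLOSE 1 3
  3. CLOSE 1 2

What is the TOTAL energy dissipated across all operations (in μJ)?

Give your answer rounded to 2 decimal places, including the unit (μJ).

Initial: C1(4μF, Q=0μC, V=0.00V), C2(4μF, Q=10μC, V=2.50V), C3(3μF, Q=15μC, V=5.00V)
Op 1: CLOSE 1-3: Q_total=15.00, C_total=7.00, V=2.14; Q1=8.57, Q3=6.43; dissipated=21.429
Op 2: CLOSE 1-3: Q_total=15.00, C_total=7.00, V=2.14; Q1=8.57, Q3=6.43; dissipated=0.000
Op 3: CLOSE 1-2: Q_total=18.57, C_total=8.00, V=2.32; Q1=9.29, Q2=9.29; dissipated=0.128
Total dissipated: 21.556 μJ

Answer: 21.56 μJ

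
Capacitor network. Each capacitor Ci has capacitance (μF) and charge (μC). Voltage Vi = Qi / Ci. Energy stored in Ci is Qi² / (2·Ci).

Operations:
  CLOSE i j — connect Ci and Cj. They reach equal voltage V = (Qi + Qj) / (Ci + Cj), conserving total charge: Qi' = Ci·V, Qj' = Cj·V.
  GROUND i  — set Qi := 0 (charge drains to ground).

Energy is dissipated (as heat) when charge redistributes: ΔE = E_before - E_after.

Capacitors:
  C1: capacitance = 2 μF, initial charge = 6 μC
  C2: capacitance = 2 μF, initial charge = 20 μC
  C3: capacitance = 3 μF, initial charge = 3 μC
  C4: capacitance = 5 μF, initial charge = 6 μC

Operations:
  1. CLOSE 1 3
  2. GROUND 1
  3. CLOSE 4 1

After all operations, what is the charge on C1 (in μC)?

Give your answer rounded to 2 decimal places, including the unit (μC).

Answer: 1.71 μC

Derivation:
Initial: C1(2μF, Q=6μC, V=3.00V), C2(2μF, Q=20μC, V=10.00V), C3(3μF, Q=3μC, V=1.00V), C4(5μF, Q=6μC, V=1.20V)
Op 1: CLOSE 1-3: Q_total=9.00, C_total=5.00, V=1.80; Q1=3.60, Q3=5.40; dissipated=2.400
Op 2: GROUND 1: Q1=0; energy lost=3.240
Op 3: CLOSE 4-1: Q_total=6.00, C_total=7.00, V=0.86; Q4=4.29, Q1=1.71; dissipated=1.029
Final charges: Q1=1.71, Q2=20.00, Q3=5.40, Q4=4.29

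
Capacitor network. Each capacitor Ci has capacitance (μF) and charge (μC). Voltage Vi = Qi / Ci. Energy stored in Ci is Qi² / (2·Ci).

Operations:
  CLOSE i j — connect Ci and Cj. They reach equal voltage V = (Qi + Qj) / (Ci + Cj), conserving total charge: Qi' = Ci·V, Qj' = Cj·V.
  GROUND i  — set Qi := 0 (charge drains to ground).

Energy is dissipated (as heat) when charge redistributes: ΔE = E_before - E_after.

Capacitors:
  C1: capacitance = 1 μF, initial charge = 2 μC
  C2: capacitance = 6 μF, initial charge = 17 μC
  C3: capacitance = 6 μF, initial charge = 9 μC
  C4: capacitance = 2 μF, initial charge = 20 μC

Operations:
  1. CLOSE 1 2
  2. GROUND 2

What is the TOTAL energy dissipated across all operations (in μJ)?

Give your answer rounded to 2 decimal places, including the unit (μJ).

Initial: C1(1μF, Q=2μC, V=2.00V), C2(6μF, Q=17μC, V=2.83V), C3(6μF, Q=9μC, V=1.50V), C4(2μF, Q=20μC, V=10.00V)
Op 1: CLOSE 1-2: Q_total=19.00, C_total=7.00, V=2.71; Q1=2.71, Q2=16.29; dissipated=0.298
Op 2: GROUND 2: Q2=0; energy lost=22.102
Total dissipated: 22.400 μJ

Answer: 22.40 μJ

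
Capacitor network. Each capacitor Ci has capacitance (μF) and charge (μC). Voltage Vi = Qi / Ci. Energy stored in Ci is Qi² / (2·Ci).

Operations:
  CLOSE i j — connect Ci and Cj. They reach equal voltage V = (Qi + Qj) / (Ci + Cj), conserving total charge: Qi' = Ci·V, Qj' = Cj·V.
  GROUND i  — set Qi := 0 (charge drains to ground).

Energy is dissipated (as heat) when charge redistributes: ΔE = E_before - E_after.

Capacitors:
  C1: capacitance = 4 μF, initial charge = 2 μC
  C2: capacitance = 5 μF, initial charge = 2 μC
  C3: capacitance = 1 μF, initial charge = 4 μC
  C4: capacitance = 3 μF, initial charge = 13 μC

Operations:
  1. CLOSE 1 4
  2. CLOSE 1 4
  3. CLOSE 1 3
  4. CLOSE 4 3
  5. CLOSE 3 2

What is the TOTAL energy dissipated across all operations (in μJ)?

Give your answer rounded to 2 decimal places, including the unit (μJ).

Answer: 15.43 μJ

Derivation:
Initial: C1(4μF, Q=2μC, V=0.50V), C2(5μF, Q=2μC, V=0.40V), C3(1μF, Q=4μC, V=4.00V), C4(3μF, Q=13μC, V=4.33V)
Op 1: CLOSE 1-4: Q_total=15.00, C_total=7.00, V=2.14; Q1=8.57, Q4=6.43; dissipated=12.595
Op 2: CLOSE 1-4: Q_total=15.00, C_total=7.00, V=2.14; Q1=8.57, Q4=6.43; dissipated=0.000
Op 3: CLOSE 1-3: Q_total=12.57, C_total=5.00, V=2.51; Q1=10.06, Q3=2.51; dissipated=1.380
Op 4: CLOSE 4-3: Q_total=8.94, C_total=4.00, V=2.24; Q4=6.71, Q3=2.24; dissipated=0.052
Op 5: CLOSE 3-2: Q_total=4.24, C_total=6.00, V=0.71; Q3=0.71, Q2=3.53; dissipated=1.404
Total dissipated: 15.431 μJ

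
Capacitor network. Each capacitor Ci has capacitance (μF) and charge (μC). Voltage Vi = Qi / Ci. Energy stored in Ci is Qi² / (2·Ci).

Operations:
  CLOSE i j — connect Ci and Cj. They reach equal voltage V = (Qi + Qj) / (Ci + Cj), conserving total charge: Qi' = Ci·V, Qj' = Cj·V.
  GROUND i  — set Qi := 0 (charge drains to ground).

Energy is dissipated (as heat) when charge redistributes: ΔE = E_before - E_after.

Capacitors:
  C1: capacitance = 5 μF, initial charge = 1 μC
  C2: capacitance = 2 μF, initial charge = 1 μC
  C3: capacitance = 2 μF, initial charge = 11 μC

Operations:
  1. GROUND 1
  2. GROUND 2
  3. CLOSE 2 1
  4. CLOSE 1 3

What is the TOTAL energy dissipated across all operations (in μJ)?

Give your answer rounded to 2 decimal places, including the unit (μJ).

Initial: C1(5μF, Q=1μC, V=0.20V), C2(2μF, Q=1μC, V=0.50V), C3(2μF, Q=11μC, V=5.50V)
Op 1: GROUND 1: Q1=0; energy lost=0.100
Op 2: GROUND 2: Q2=0; energy lost=0.250
Op 3: CLOSE 2-1: Q_total=0.00, C_total=7.00, V=0.00; Q2=0.00, Q1=0.00; dissipated=0.000
Op 4: CLOSE 1-3: Q_total=11.00, C_total=7.00, V=1.57; Q1=7.86, Q3=3.14; dissipated=21.607
Total dissipated: 21.957 μJ

Answer: 21.96 μJ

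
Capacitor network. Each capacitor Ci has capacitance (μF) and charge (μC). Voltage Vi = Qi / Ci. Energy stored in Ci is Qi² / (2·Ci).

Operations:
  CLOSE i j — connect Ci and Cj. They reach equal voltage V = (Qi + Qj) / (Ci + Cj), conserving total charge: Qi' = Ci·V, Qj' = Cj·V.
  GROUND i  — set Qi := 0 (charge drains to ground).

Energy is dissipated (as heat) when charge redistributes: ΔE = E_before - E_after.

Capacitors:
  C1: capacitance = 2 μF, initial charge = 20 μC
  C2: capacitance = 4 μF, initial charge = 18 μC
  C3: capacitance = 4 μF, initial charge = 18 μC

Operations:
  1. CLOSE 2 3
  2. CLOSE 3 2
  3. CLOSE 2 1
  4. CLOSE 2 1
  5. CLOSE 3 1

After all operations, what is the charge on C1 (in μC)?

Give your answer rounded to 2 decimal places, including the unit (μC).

Initial: C1(2μF, Q=20μC, V=10.00V), C2(4μF, Q=18μC, V=4.50V), C3(4μF, Q=18μC, V=4.50V)
Op 1: CLOSE 2-3: Q_total=36.00, C_total=8.00, V=4.50; Q2=18.00, Q3=18.00; dissipated=0.000
Op 2: CLOSE 3-2: Q_total=36.00, C_total=8.00, V=4.50; Q3=18.00, Q2=18.00; dissipated=0.000
Op 3: CLOSE 2-1: Q_total=38.00, C_total=6.00, V=6.33; Q2=25.33, Q1=12.67; dissipated=20.167
Op 4: CLOSE 2-1: Q_total=38.00, C_total=6.00, V=6.33; Q2=25.33, Q1=12.67; dissipated=0.000
Op 5: CLOSE 3-1: Q_total=30.67, C_total=6.00, V=5.11; Q3=20.44, Q1=10.22; dissipated=2.241
Final charges: Q1=10.22, Q2=25.33, Q3=20.44

Answer: 10.22 μC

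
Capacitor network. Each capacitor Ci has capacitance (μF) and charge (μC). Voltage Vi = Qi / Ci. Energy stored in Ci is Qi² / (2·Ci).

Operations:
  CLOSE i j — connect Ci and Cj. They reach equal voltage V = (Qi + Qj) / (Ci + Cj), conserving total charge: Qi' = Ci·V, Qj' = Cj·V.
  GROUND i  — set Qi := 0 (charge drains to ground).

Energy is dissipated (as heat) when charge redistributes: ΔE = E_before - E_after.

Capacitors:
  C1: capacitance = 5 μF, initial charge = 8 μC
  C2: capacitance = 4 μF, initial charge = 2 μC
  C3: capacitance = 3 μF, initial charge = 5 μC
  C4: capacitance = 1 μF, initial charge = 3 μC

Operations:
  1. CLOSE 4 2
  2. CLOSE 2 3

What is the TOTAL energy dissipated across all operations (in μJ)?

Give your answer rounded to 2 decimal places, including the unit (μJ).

Initial: C1(5μF, Q=8μC, V=1.60V), C2(4μF, Q=2μC, V=0.50V), C3(3μF, Q=5μC, V=1.67V), C4(1μF, Q=3μC, V=3.00V)
Op 1: CLOSE 4-2: Q_total=5.00, C_total=5.00, V=1.00; Q4=1.00, Q2=4.00; dissipated=2.500
Op 2: CLOSE 2-3: Q_total=9.00, C_total=7.00, V=1.29; Q2=5.14, Q3=3.86; dissipated=0.381
Total dissipated: 2.881 μJ

Answer: 2.88 μJ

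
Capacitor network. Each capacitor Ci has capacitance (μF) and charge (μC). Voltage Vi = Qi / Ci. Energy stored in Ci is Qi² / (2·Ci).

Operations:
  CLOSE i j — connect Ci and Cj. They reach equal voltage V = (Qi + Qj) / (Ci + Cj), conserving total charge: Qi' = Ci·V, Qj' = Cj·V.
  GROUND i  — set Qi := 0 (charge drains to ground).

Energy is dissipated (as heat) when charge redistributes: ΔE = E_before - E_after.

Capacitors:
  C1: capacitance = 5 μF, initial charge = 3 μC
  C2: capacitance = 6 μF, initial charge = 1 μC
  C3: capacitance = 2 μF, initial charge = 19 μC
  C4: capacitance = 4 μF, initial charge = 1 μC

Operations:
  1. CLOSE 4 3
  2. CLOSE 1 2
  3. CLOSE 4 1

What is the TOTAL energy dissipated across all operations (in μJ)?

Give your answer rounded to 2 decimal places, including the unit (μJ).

Initial: C1(5μF, Q=3μC, V=0.60V), C2(6μF, Q=1μC, V=0.17V), C3(2μF, Q=19μC, V=9.50V), C4(4μF, Q=1μC, V=0.25V)
Op 1: CLOSE 4-3: Q_total=20.00, C_total=6.00, V=3.33; Q4=13.33, Q3=6.67; dissipated=57.042
Op 2: CLOSE 1-2: Q_total=4.00, C_total=11.00, V=0.36; Q1=1.82, Q2=2.18; dissipated=0.256
Op 3: CLOSE 4-1: Q_total=15.15, C_total=9.00, V=1.68; Q4=6.73, Q1=8.42; dissipated=9.799
Total dissipated: 67.097 μJ

Answer: 67.10 μJ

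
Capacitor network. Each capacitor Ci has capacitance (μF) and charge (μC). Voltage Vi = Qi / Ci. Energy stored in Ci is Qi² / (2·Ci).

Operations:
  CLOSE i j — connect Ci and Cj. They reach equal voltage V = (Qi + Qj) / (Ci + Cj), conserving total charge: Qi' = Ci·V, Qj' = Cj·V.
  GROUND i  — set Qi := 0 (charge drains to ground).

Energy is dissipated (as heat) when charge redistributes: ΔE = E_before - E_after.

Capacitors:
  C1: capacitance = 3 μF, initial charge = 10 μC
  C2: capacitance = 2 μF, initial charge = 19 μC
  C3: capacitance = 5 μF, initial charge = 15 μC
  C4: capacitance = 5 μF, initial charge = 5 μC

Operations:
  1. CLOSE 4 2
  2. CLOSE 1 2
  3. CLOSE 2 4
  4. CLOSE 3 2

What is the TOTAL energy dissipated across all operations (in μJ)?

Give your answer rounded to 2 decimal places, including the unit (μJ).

Initial: C1(3μF, Q=10μC, V=3.33V), C2(2μF, Q=19μC, V=9.50V), C3(5μF, Q=15μC, V=3.00V), C4(5μF, Q=5μC, V=1.00V)
Op 1: CLOSE 4-2: Q_total=24.00, C_total=7.00, V=3.43; Q4=17.14, Q2=6.86; dissipated=51.607
Op 2: CLOSE 1-2: Q_total=16.86, C_total=5.00, V=3.37; Q1=10.11, Q2=6.74; dissipated=0.005
Op 3: CLOSE 2-4: Q_total=23.89, C_total=7.00, V=3.41; Q2=6.82, Q4=17.06; dissipated=0.002
Op 4: CLOSE 3-2: Q_total=21.82, C_total=7.00, V=3.12; Q3=15.59, Q2=6.24; dissipated=0.121
Total dissipated: 51.736 μJ

Answer: 51.74 μJ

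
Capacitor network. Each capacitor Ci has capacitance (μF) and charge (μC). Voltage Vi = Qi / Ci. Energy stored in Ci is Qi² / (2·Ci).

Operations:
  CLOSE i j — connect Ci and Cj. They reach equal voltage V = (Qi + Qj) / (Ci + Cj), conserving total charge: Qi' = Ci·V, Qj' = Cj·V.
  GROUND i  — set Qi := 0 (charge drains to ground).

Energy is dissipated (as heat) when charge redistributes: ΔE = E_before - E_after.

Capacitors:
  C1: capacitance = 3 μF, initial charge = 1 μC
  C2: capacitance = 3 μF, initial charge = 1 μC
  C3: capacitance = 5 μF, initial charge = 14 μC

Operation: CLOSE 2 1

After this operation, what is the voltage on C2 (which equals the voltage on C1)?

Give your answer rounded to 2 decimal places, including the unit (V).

Answer: 0.33 V

Derivation:
Initial: C1(3μF, Q=1μC, V=0.33V), C2(3μF, Q=1μC, V=0.33V), C3(5μF, Q=14μC, V=2.80V)
Op 1: CLOSE 2-1: Q_total=2.00, C_total=6.00, V=0.33; Q2=1.00, Q1=1.00; dissipated=0.000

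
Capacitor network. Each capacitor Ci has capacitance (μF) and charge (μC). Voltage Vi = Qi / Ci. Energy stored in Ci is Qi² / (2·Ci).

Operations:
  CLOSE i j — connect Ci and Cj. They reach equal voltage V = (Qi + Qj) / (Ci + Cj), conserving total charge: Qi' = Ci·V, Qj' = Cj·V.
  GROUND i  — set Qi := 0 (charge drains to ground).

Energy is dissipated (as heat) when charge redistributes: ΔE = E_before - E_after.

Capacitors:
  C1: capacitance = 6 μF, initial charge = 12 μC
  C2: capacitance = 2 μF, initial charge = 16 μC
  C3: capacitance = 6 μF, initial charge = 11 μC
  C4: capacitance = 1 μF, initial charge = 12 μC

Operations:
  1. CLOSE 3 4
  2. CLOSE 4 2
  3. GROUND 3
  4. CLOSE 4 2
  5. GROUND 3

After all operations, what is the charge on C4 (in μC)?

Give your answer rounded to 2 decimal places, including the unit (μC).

Answer: 6.43 μC

Derivation:
Initial: C1(6μF, Q=12μC, V=2.00V), C2(2μF, Q=16μC, V=8.00V), C3(6μF, Q=11μC, V=1.83V), C4(1μF, Q=12μC, V=12.00V)
Op 1: CLOSE 3-4: Q_total=23.00, C_total=7.00, V=3.29; Q3=19.71, Q4=3.29; dissipated=44.298
Op 2: CLOSE 4-2: Q_total=19.29, C_total=3.00, V=6.43; Q4=6.43, Q2=12.86; dissipated=7.408
Op 3: GROUND 3: Q3=0; energy lost=32.388
Op 4: CLOSE 4-2: Q_total=19.29, C_total=3.00, V=6.43; Q4=6.43, Q2=12.86; dissipated=0.000
Op 5: GROUND 3: Q3=0; energy lost=0.000
Final charges: Q1=12.00, Q2=12.86, Q3=0.00, Q4=6.43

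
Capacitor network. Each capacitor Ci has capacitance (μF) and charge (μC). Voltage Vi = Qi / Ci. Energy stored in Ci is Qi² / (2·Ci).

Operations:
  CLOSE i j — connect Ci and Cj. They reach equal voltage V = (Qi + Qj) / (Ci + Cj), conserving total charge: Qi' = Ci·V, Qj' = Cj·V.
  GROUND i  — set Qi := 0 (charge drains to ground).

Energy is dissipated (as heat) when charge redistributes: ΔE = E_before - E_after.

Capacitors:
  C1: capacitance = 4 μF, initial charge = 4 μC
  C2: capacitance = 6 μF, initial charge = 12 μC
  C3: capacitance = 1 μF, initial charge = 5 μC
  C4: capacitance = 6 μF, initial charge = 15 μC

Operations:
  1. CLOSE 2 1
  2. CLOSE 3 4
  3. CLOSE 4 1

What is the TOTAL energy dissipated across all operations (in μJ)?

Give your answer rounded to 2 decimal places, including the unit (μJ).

Answer: 5.78 μJ

Derivation:
Initial: C1(4μF, Q=4μC, V=1.00V), C2(6μF, Q=12μC, V=2.00V), C3(1μF, Q=5μC, V=5.00V), C4(6μF, Q=15μC, V=2.50V)
Op 1: CLOSE 2-1: Q_total=16.00, C_total=10.00, V=1.60; Q2=9.60, Q1=6.40; dissipated=1.200
Op 2: CLOSE 3-4: Q_total=20.00, C_total=7.00, V=2.86; Q3=2.86, Q4=17.14; dissipated=2.679
Op 3: CLOSE 4-1: Q_total=23.54, C_total=10.00, V=2.35; Q4=14.13, Q1=9.42; dissipated=1.896
Total dissipated: 5.775 μJ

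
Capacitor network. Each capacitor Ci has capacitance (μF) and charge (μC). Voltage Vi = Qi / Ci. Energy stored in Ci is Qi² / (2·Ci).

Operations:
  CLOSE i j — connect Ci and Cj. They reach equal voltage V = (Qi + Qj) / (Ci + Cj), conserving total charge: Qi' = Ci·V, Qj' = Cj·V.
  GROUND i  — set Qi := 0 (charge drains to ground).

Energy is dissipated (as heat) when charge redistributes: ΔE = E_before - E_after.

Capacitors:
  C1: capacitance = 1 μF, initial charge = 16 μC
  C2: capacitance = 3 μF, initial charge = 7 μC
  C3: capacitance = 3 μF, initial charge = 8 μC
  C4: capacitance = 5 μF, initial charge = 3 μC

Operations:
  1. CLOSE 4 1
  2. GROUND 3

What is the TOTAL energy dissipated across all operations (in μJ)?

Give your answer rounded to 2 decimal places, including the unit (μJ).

Initial: C1(1μF, Q=16μC, V=16.00V), C2(3μF, Q=7μC, V=2.33V), C3(3μF, Q=8μC, V=2.67V), C4(5μF, Q=3μC, V=0.60V)
Op 1: CLOSE 4-1: Q_total=19.00, C_total=6.00, V=3.17; Q4=15.83, Q1=3.17; dissipated=98.817
Op 2: GROUND 3: Q3=0; energy lost=10.667
Total dissipated: 109.483 μJ

Answer: 109.48 μJ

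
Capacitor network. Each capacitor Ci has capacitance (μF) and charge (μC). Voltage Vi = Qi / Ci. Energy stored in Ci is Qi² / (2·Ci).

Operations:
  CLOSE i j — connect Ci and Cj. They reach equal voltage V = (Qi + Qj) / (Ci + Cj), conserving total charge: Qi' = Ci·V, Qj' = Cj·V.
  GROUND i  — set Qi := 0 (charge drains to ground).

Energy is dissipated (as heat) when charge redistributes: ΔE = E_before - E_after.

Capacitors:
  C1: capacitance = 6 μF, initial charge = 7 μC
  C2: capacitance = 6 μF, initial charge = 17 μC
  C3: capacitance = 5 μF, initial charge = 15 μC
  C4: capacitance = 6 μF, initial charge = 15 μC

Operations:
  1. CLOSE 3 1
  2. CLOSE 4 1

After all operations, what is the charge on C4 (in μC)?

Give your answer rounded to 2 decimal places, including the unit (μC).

Answer: 13.50 μC

Derivation:
Initial: C1(6μF, Q=7μC, V=1.17V), C2(6μF, Q=17μC, V=2.83V), C3(5μF, Q=15μC, V=3.00V), C4(6μF, Q=15μC, V=2.50V)
Op 1: CLOSE 3-1: Q_total=22.00, C_total=11.00, V=2.00; Q3=10.00, Q1=12.00; dissipated=4.583
Op 2: CLOSE 4-1: Q_total=27.00, C_total=12.00, V=2.25; Q4=13.50, Q1=13.50; dissipated=0.375
Final charges: Q1=13.50, Q2=17.00, Q3=10.00, Q4=13.50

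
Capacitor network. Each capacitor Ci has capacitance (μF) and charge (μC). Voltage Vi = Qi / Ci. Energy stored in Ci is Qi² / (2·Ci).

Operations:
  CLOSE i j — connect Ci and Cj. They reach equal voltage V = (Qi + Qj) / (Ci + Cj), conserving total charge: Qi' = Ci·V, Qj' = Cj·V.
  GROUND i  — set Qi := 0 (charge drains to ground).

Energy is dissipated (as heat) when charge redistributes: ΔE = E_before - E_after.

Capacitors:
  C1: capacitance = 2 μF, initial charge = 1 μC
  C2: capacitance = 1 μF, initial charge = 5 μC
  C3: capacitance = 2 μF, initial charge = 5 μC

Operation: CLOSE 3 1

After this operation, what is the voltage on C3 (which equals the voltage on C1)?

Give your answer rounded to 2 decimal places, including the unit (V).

Answer: 1.50 V

Derivation:
Initial: C1(2μF, Q=1μC, V=0.50V), C2(1μF, Q=5μC, V=5.00V), C3(2μF, Q=5μC, V=2.50V)
Op 1: CLOSE 3-1: Q_total=6.00, C_total=4.00, V=1.50; Q3=3.00, Q1=3.00; dissipated=2.000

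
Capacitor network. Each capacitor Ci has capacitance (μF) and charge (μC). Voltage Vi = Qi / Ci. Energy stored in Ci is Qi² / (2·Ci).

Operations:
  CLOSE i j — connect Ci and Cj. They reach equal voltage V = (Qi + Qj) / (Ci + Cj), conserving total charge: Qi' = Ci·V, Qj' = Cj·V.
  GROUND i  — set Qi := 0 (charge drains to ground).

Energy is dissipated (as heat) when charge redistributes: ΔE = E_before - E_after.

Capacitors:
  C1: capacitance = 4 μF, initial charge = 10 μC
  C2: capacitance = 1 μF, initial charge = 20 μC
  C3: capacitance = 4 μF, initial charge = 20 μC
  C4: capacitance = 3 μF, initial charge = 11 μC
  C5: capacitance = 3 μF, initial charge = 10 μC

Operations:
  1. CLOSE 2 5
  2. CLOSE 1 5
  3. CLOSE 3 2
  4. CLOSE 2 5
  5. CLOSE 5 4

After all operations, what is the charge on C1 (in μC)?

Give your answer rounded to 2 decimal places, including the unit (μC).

Answer: 18.57 μC

Derivation:
Initial: C1(4μF, Q=10μC, V=2.50V), C2(1μF, Q=20μC, V=20.00V), C3(4μF, Q=20μC, V=5.00V), C4(3μF, Q=11μC, V=3.67V), C5(3μF, Q=10μC, V=3.33V)
Op 1: CLOSE 2-5: Q_total=30.00, C_total=4.00, V=7.50; Q2=7.50, Q5=22.50; dissipated=104.167
Op 2: CLOSE 1-5: Q_total=32.50, C_total=7.00, V=4.64; Q1=18.57, Q5=13.93; dissipated=21.429
Op 3: CLOSE 3-2: Q_total=27.50, C_total=5.00, V=5.50; Q3=22.00, Q2=5.50; dissipated=2.500
Op 4: CLOSE 2-5: Q_total=19.43, C_total=4.00, V=4.86; Q2=4.86, Q5=14.57; dissipated=0.276
Op 5: CLOSE 5-4: Q_total=25.57, C_total=6.00, V=4.26; Q5=12.79, Q4=12.79; dissipated=1.063
Final charges: Q1=18.57, Q2=4.86, Q3=22.00, Q4=12.79, Q5=12.79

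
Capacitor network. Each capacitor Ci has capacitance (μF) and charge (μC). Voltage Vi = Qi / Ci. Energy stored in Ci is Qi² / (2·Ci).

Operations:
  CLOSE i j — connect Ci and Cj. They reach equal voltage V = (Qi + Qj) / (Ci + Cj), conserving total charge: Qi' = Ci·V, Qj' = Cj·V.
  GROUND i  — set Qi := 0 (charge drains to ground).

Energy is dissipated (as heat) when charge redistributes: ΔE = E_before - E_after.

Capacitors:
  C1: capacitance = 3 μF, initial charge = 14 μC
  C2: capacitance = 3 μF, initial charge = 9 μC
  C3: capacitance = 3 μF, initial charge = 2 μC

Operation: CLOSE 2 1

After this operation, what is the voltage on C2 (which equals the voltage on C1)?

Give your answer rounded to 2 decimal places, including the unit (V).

Initial: C1(3μF, Q=14μC, V=4.67V), C2(3μF, Q=9μC, V=3.00V), C3(3μF, Q=2μC, V=0.67V)
Op 1: CLOSE 2-1: Q_total=23.00, C_total=6.00, V=3.83; Q2=11.50, Q1=11.50; dissipated=2.083

Answer: 3.83 V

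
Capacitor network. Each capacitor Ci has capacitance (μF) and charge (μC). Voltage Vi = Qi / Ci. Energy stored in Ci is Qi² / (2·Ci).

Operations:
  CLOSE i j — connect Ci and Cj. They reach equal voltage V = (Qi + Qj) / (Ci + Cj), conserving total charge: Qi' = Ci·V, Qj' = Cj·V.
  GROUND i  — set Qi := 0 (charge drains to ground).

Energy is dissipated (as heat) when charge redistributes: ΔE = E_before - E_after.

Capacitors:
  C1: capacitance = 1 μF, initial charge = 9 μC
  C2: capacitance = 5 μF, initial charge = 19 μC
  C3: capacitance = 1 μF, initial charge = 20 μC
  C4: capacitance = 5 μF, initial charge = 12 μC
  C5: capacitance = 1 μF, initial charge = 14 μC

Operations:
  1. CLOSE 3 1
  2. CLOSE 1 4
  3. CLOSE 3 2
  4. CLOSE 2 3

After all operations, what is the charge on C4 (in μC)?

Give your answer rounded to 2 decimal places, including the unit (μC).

Initial: C1(1μF, Q=9μC, V=9.00V), C2(5μF, Q=19μC, V=3.80V), C3(1μF, Q=20μC, V=20.00V), C4(5μF, Q=12μC, V=2.40V), C5(1μF, Q=14μC, V=14.00V)
Op 1: CLOSE 3-1: Q_total=29.00, C_total=2.00, V=14.50; Q3=14.50, Q1=14.50; dissipated=30.250
Op 2: CLOSE 1-4: Q_total=26.50, C_total=6.00, V=4.42; Q1=4.42, Q4=22.08; dissipated=61.004
Op 3: CLOSE 3-2: Q_total=33.50, C_total=6.00, V=5.58; Q3=5.58, Q2=27.92; dissipated=47.704
Op 4: CLOSE 2-3: Q_total=33.50, C_total=6.00, V=5.58; Q2=27.92, Q3=5.58; dissipated=0.000
Final charges: Q1=4.42, Q2=27.92, Q3=5.58, Q4=22.08, Q5=14.00

Answer: 22.08 μC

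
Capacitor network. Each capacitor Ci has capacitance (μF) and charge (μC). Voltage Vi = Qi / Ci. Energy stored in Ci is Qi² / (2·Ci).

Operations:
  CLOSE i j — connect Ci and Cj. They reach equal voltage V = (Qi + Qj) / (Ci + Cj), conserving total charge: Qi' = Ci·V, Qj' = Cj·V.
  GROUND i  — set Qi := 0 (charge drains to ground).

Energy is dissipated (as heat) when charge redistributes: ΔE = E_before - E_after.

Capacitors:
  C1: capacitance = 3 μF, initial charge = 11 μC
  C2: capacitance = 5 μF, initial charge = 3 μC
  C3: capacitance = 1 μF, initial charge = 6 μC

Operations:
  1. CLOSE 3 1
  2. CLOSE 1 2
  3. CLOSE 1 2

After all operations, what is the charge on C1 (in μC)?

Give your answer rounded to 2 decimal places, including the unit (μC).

Initial: C1(3μF, Q=11μC, V=3.67V), C2(5μF, Q=3μC, V=0.60V), C3(1μF, Q=6μC, V=6.00V)
Op 1: CLOSE 3-1: Q_total=17.00, C_total=4.00, V=4.25; Q3=4.25, Q1=12.75; dissipated=2.042
Op 2: CLOSE 1-2: Q_total=15.75, C_total=8.00, V=1.97; Q1=5.91, Q2=9.84; dissipated=12.490
Op 3: CLOSE 1-2: Q_total=15.75, C_total=8.00, V=1.97; Q1=5.91, Q2=9.84; dissipated=0.000
Final charges: Q1=5.91, Q2=9.84, Q3=4.25

Answer: 5.91 μC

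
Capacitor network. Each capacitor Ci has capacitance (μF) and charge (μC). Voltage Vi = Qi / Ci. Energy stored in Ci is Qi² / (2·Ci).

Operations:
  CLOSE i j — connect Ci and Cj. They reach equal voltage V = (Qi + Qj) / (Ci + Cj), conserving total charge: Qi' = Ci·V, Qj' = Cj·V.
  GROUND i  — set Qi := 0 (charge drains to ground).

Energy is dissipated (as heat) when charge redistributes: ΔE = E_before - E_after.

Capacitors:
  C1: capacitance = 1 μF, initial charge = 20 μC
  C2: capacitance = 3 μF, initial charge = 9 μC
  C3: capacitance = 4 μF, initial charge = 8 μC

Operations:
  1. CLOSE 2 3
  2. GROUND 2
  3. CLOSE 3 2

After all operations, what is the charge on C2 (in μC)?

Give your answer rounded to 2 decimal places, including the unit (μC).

Initial: C1(1μF, Q=20μC, V=20.00V), C2(3μF, Q=9μC, V=3.00V), C3(4μF, Q=8μC, V=2.00V)
Op 1: CLOSE 2-3: Q_total=17.00, C_total=7.00, V=2.43; Q2=7.29, Q3=9.71; dissipated=0.857
Op 2: GROUND 2: Q2=0; energy lost=8.847
Op 3: CLOSE 3-2: Q_total=9.71, C_total=7.00, V=1.39; Q3=5.55, Q2=4.16; dissipated=5.055
Final charges: Q1=20.00, Q2=4.16, Q3=5.55

Answer: 4.16 μC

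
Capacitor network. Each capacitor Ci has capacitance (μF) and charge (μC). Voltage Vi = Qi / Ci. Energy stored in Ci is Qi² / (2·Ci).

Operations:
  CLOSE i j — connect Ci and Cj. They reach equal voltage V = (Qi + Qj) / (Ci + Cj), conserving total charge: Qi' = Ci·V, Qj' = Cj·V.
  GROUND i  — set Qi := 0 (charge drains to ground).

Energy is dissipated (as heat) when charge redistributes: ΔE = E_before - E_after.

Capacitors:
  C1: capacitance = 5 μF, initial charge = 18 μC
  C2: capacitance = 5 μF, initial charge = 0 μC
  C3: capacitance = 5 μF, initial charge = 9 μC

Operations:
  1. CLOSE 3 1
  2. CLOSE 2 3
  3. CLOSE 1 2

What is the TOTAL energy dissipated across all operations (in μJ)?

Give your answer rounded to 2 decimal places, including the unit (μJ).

Answer: 15.44 μJ

Derivation:
Initial: C1(5μF, Q=18μC, V=3.60V), C2(5μF, Q=0μC, V=0.00V), C3(5μF, Q=9μC, V=1.80V)
Op 1: CLOSE 3-1: Q_total=27.00, C_total=10.00, V=2.70; Q3=13.50, Q1=13.50; dissipated=4.050
Op 2: CLOSE 2-3: Q_total=13.50, C_total=10.00, V=1.35; Q2=6.75, Q3=6.75; dissipated=9.113
Op 3: CLOSE 1-2: Q_total=20.25, C_total=10.00, V=2.02; Q1=10.12, Q2=10.12; dissipated=2.278
Total dissipated: 15.441 μJ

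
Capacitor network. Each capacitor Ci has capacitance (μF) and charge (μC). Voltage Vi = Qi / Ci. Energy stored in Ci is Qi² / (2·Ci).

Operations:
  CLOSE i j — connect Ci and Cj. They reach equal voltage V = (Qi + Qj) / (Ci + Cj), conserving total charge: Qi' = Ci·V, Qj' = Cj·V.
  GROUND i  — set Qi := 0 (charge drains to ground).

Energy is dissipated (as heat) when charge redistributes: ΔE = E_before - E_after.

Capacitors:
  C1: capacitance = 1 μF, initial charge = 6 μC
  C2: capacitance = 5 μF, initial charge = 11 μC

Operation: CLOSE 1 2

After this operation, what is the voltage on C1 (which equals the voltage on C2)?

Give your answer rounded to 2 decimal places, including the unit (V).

Answer: 2.83 V

Derivation:
Initial: C1(1μF, Q=6μC, V=6.00V), C2(5μF, Q=11μC, V=2.20V)
Op 1: CLOSE 1-2: Q_total=17.00, C_total=6.00, V=2.83; Q1=2.83, Q2=14.17; dissipated=6.017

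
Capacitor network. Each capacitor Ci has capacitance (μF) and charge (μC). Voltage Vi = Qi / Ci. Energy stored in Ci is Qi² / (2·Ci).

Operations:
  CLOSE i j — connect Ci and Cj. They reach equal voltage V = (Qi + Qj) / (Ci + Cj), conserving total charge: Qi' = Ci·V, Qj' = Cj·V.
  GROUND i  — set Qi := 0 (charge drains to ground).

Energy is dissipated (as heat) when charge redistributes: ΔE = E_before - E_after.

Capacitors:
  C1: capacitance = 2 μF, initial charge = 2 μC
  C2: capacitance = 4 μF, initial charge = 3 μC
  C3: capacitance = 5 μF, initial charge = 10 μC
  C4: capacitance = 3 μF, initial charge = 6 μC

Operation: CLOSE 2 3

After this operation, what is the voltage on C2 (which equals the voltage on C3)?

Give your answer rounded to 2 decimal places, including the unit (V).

Initial: C1(2μF, Q=2μC, V=1.00V), C2(4μF, Q=3μC, V=0.75V), C3(5μF, Q=10μC, V=2.00V), C4(3μF, Q=6μC, V=2.00V)
Op 1: CLOSE 2-3: Q_total=13.00, C_total=9.00, V=1.44; Q2=5.78, Q3=7.22; dissipated=1.736

Answer: 1.44 V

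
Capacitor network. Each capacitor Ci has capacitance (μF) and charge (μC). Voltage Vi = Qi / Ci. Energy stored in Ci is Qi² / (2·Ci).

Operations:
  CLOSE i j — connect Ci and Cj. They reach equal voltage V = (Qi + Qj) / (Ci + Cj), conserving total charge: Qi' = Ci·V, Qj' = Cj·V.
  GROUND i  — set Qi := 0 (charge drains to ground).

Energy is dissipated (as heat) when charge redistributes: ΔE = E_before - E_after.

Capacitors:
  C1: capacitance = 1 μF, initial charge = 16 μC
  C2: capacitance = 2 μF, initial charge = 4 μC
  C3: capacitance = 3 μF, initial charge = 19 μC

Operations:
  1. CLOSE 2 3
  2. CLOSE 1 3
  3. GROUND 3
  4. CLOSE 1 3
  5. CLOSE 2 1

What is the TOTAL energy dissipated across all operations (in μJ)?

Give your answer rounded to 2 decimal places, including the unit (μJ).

Answer: 166.57 μJ

Derivation:
Initial: C1(1μF, Q=16μC, V=16.00V), C2(2μF, Q=4μC, V=2.00V), C3(3μF, Q=19μC, V=6.33V)
Op 1: CLOSE 2-3: Q_total=23.00, C_total=5.00, V=4.60; Q2=9.20, Q3=13.80; dissipated=11.267
Op 2: CLOSE 1-3: Q_total=29.80, C_total=4.00, V=7.45; Q1=7.45, Q3=22.35; dissipated=48.735
Op 3: GROUND 3: Q3=0; energy lost=83.254
Op 4: CLOSE 1-3: Q_total=7.45, C_total=4.00, V=1.86; Q1=1.86, Q3=5.59; dissipated=20.813
Op 5: CLOSE 2-1: Q_total=11.06, C_total=3.00, V=3.69; Q2=7.38, Q1=3.69; dissipated=2.498
Total dissipated: 166.567 μJ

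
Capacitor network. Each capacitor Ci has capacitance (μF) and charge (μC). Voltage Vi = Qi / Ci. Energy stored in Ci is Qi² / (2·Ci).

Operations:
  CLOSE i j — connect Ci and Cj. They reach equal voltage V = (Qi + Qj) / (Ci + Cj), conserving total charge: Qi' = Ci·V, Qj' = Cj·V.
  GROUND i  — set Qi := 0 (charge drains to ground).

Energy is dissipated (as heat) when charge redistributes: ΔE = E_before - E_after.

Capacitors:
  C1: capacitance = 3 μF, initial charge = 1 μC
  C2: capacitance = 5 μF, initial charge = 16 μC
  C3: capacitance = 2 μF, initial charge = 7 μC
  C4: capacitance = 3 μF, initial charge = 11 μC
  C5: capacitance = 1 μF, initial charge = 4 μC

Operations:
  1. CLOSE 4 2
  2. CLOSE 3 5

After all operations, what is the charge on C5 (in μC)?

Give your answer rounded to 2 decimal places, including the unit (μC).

Initial: C1(3μF, Q=1μC, V=0.33V), C2(5μF, Q=16μC, V=3.20V), C3(2μF, Q=7μC, V=3.50V), C4(3μF, Q=11μC, V=3.67V), C5(1μF, Q=4μC, V=4.00V)
Op 1: CLOSE 4-2: Q_total=27.00, C_total=8.00, V=3.38; Q4=10.12, Q2=16.88; dissipated=0.204
Op 2: CLOSE 3-5: Q_total=11.00, C_total=3.00, V=3.67; Q3=7.33, Q5=3.67; dissipated=0.083
Final charges: Q1=1.00, Q2=16.88, Q3=7.33, Q4=10.12, Q5=3.67

Answer: 3.67 μC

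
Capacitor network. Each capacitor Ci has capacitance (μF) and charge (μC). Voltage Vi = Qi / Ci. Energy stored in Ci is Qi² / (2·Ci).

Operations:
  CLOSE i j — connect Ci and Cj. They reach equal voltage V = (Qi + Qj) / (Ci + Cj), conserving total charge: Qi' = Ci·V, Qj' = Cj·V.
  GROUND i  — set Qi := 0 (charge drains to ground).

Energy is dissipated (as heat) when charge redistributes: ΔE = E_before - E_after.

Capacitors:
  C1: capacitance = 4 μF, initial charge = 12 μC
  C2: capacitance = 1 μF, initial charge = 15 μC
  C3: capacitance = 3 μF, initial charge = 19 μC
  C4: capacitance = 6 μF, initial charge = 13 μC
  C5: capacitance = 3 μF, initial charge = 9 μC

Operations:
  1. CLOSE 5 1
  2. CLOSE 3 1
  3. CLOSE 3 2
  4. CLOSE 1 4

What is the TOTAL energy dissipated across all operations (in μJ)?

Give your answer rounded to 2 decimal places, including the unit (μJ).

Initial: C1(4μF, Q=12μC, V=3.00V), C2(1μF, Q=15μC, V=15.00V), C3(3μF, Q=19μC, V=6.33V), C4(6μF, Q=13μC, V=2.17V), C5(3μF, Q=9μC, V=3.00V)
Op 1: CLOSE 5-1: Q_total=21.00, C_total=7.00, V=3.00; Q5=9.00, Q1=12.00; dissipated=0.000
Op 2: CLOSE 3-1: Q_total=31.00, C_total=7.00, V=4.43; Q3=13.29, Q1=17.71; dissipated=9.524
Op 3: CLOSE 3-2: Q_total=28.29, C_total=4.00, V=7.07; Q3=21.21, Q2=7.07; dissipated=41.908
Op 4: CLOSE 1-4: Q_total=30.71, C_total=10.00, V=3.07; Q1=12.29, Q4=18.43; dissipated=6.139
Total dissipated: 57.571 μJ

Answer: 57.57 μJ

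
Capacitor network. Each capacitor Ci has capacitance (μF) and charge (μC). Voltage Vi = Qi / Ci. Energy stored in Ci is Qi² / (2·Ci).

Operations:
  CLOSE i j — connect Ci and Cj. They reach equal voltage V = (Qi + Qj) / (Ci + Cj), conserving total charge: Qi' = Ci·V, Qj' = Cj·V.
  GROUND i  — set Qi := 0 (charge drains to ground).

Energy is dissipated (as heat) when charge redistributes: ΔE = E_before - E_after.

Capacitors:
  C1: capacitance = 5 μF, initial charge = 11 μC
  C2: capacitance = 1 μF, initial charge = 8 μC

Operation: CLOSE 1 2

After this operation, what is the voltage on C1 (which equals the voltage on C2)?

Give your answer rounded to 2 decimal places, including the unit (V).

Answer: 3.17 V

Derivation:
Initial: C1(5μF, Q=11μC, V=2.20V), C2(1μF, Q=8μC, V=8.00V)
Op 1: CLOSE 1-2: Q_total=19.00, C_total=6.00, V=3.17; Q1=15.83, Q2=3.17; dissipated=14.017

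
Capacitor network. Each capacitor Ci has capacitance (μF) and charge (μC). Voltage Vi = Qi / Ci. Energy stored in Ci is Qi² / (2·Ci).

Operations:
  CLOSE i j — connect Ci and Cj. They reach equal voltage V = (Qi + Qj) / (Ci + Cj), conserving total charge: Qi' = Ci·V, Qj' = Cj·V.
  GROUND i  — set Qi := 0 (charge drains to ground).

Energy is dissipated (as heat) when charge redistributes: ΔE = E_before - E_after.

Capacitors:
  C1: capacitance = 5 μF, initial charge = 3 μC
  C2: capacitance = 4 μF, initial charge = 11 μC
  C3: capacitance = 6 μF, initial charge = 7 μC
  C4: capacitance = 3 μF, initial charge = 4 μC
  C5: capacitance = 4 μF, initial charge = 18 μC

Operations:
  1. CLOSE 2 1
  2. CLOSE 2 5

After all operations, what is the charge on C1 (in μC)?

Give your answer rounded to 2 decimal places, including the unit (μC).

Initial: C1(5μF, Q=3μC, V=0.60V), C2(4μF, Q=11μC, V=2.75V), C3(6μF, Q=7μC, V=1.17V), C4(3μF, Q=4μC, V=1.33V), C5(4μF, Q=18μC, V=4.50V)
Op 1: CLOSE 2-1: Q_total=14.00, C_total=9.00, V=1.56; Q2=6.22, Q1=7.78; dissipated=5.136
Op 2: CLOSE 2-5: Q_total=24.22, C_total=8.00, V=3.03; Q2=12.11, Q5=12.11; dissipated=8.670
Final charges: Q1=7.78, Q2=12.11, Q3=7.00, Q4=4.00, Q5=12.11

Answer: 7.78 μC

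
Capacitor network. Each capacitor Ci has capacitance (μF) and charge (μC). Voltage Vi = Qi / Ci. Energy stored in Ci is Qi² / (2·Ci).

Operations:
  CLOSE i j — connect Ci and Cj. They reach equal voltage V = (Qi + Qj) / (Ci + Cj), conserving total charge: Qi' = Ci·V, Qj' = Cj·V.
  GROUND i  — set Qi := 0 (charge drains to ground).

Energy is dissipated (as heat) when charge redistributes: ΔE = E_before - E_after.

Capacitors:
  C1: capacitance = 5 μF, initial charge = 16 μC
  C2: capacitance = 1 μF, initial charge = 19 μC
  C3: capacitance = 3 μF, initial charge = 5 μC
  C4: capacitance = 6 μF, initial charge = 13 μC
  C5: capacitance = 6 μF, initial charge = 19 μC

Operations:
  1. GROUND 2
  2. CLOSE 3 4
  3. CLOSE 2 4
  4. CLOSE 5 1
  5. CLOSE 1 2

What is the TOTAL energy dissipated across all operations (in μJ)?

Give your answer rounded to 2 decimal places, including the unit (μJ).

Answer: 183.36 μJ

Derivation:
Initial: C1(5μF, Q=16μC, V=3.20V), C2(1μF, Q=19μC, V=19.00V), C3(3μF, Q=5μC, V=1.67V), C4(6μF, Q=13μC, V=2.17V), C5(6μF, Q=19μC, V=3.17V)
Op 1: GROUND 2: Q2=0; energy lost=180.500
Op 2: CLOSE 3-4: Q_total=18.00, C_total=9.00, V=2.00; Q3=6.00, Q4=12.00; dissipated=0.250
Op 3: CLOSE 2-4: Q_total=12.00, C_total=7.00, V=1.71; Q2=1.71, Q4=10.29; dissipated=1.714
Op 4: CLOSE 5-1: Q_total=35.00, C_total=11.00, V=3.18; Q5=19.09, Q1=15.91; dissipated=0.002
Op 5: CLOSE 1-2: Q_total=17.62, C_total=6.00, V=2.94; Q1=14.69, Q2=2.94; dissipated=0.897
Total dissipated: 183.363 μJ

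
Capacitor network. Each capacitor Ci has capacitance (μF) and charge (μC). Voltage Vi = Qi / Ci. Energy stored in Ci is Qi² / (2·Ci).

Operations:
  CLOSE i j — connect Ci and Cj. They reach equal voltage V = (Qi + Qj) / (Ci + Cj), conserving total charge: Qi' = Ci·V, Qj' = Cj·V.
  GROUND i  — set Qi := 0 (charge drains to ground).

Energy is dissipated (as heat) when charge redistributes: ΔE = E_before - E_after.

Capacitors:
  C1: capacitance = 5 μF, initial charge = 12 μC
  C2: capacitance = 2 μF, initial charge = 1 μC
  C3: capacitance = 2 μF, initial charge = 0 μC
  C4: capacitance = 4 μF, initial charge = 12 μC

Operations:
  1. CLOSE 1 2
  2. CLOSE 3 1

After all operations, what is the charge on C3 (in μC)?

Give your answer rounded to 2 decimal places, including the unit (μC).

Initial: C1(5μF, Q=12μC, V=2.40V), C2(2μF, Q=1μC, V=0.50V), C3(2μF, Q=0μC, V=0.00V), C4(4μF, Q=12μC, V=3.00V)
Op 1: CLOSE 1-2: Q_total=13.00, C_total=7.00, V=1.86; Q1=9.29, Q2=3.71; dissipated=2.579
Op 2: CLOSE 3-1: Q_total=9.29, C_total=7.00, V=1.33; Q3=2.65, Q1=6.63; dissipated=2.464
Final charges: Q1=6.63, Q2=3.71, Q3=2.65, Q4=12.00

Answer: 2.65 μC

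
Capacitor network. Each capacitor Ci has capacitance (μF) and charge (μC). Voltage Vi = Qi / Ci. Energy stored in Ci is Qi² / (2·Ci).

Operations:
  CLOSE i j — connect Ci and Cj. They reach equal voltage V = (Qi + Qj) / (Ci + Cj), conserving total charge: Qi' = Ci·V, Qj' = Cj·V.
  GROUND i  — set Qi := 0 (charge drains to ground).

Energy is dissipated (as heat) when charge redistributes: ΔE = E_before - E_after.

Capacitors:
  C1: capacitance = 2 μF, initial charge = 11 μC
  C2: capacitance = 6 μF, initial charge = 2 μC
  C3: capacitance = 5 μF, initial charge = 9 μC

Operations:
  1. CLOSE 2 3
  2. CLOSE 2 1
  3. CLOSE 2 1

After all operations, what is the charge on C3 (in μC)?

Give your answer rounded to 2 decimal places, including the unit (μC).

Answer: 5.00 μC

Derivation:
Initial: C1(2μF, Q=11μC, V=5.50V), C2(6μF, Q=2μC, V=0.33V), C3(5μF, Q=9μC, V=1.80V)
Op 1: CLOSE 2-3: Q_total=11.00, C_total=11.00, V=1.00; Q2=6.00, Q3=5.00; dissipated=2.933
Op 2: CLOSE 2-1: Q_total=17.00, C_total=8.00, V=2.12; Q2=12.75, Q1=4.25; dissipated=15.188
Op 3: CLOSE 2-1: Q_total=17.00, C_total=8.00, V=2.12; Q2=12.75, Q1=4.25; dissipated=0.000
Final charges: Q1=4.25, Q2=12.75, Q3=5.00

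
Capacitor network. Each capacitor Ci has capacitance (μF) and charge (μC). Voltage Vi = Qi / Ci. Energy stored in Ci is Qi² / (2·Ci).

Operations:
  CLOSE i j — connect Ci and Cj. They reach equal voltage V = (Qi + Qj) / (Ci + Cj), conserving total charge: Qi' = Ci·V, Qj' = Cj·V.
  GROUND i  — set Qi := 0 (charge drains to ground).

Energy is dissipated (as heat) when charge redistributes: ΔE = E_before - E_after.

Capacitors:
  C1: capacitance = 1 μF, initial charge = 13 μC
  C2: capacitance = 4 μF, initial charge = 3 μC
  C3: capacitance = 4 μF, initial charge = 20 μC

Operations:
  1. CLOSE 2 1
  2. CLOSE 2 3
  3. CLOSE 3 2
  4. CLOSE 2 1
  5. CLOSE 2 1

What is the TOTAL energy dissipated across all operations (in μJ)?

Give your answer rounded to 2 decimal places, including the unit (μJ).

Answer: 63.59 μJ

Derivation:
Initial: C1(1μF, Q=13μC, V=13.00V), C2(4μF, Q=3μC, V=0.75V), C3(4μF, Q=20μC, V=5.00V)
Op 1: CLOSE 2-1: Q_total=16.00, C_total=5.00, V=3.20; Q2=12.80, Q1=3.20; dissipated=60.025
Op 2: CLOSE 2-3: Q_total=32.80, C_total=8.00, V=4.10; Q2=16.40, Q3=16.40; dissipated=3.240
Op 3: CLOSE 3-2: Q_total=32.80, C_total=8.00, V=4.10; Q3=16.40, Q2=16.40; dissipated=0.000
Op 4: CLOSE 2-1: Q_total=19.60, C_total=5.00, V=3.92; Q2=15.68, Q1=3.92; dissipated=0.324
Op 5: CLOSE 2-1: Q_total=19.60, C_total=5.00, V=3.92; Q2=15.68, Q1=3.92; dissipated=0.000
Total dissipated: 63.589 μJ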